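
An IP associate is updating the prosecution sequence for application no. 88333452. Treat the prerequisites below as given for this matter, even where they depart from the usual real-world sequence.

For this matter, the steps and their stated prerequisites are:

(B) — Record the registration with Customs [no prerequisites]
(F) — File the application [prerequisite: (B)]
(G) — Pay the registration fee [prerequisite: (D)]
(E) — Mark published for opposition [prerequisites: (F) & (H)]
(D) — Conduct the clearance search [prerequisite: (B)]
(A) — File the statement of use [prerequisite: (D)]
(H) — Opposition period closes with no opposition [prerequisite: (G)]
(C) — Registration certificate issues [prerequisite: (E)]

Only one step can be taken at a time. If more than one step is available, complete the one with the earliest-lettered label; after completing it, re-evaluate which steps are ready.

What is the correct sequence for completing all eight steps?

(B), (D), (A), (F), (G), (H), (E), (C)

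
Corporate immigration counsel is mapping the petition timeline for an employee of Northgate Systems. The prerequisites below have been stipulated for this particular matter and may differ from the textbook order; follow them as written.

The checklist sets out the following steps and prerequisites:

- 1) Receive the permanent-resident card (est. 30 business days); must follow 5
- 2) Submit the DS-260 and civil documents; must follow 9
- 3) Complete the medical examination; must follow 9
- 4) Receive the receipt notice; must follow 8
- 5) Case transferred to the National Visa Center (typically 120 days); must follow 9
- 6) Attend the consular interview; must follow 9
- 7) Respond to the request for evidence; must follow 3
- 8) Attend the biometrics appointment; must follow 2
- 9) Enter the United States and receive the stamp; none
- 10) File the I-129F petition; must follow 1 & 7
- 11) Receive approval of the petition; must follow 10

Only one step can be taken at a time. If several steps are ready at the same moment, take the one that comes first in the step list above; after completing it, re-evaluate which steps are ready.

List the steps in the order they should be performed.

9 2 3 5 1 6 7 8 4 10 11

9 has no prerequisites → 9 first.
Now 2, 3, 5 and 6 have their prerequisites met. 2 is listed earlier, so 2 next.
8 now also ready, so the ready set is {3, 5, 6, 8}; 3 is listed earlier → 3.
Now 5, 6, 7 and 8 have their prerequisites met. 5 is listed earlier, so 5 next.
1, 6, 7 and 8 are all available; 1 is listed earlier → 1.
6, 7 and 8 are all available; 6 is listed earlier → 6.
Ready: 7 and 8. 7 is listed earlier → 7.
8 and 10 are both available; 8 is listed earlier → 8.
Now 4 and 10 have their prerequisites met. 4 is listed earlier, so 4 next.
10 needed 1 and 7, now all done → 10.
That leaves 11 as the only ready step → 11.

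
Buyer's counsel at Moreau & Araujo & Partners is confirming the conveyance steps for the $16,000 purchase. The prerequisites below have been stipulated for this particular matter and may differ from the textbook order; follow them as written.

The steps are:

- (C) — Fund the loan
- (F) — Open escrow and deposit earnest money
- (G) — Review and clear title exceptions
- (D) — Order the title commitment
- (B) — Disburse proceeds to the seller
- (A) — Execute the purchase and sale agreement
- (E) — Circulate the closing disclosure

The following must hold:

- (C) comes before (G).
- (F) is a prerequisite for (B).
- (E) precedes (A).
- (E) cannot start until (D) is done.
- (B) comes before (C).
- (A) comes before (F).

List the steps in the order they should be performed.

(D), (E), (A), (F), (B), (C), (G)

Only (D) has no prerequisites, so it is first.
(E) needed (D), now all done → (E).
(A) needed (E), now all done → (A).
(F) needed (A), now all done → (F).
That leaves (B) as the only ready step → (B).
(C) needed (B), now all done → (C).
(G) needed (C), now all done → (G).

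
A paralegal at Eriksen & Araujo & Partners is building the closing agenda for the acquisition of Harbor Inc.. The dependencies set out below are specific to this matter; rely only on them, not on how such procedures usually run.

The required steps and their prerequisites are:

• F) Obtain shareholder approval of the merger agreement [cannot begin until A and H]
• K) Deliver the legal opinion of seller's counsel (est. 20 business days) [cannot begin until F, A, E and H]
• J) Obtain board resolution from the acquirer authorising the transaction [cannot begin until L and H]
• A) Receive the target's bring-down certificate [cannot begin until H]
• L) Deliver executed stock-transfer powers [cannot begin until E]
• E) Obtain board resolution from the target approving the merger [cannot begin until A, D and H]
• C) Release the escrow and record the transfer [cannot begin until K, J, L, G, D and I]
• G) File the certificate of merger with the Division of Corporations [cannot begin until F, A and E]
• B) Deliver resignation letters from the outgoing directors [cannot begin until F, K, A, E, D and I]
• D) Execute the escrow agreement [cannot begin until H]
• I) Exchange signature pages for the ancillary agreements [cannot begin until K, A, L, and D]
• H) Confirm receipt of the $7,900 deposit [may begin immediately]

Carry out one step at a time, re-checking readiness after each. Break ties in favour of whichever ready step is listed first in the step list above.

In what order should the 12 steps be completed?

H, A, F, D, E, K, L, J, G, I, C, B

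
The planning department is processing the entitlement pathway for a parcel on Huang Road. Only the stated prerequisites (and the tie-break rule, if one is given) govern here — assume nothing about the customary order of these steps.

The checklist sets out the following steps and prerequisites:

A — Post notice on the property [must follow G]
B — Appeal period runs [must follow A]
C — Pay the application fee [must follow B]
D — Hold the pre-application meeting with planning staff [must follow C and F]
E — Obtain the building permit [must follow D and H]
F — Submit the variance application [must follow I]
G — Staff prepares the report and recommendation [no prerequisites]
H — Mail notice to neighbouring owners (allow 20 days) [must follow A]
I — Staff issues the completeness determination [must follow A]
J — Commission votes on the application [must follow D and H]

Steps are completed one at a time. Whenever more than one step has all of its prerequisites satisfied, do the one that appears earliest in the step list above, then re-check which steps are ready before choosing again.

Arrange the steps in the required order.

Only G has no prerequisites, so it is first.
That leaves A as the only ready step → A.
B, H and I are all available; B is listed earlier → B.
Now C, H and I have their prerequisites met. C is listed earlier, so C next.
Ready: H and I. H is listed earlier → H.
I is the only step now ready → I.
F needed I, now all done → F.
Next only D has its prerequisites met → D.
E and J are both available; E is listed earlier → E.
J is the only step now ready → J.

G, A, B, C, H, I, F, D, E, J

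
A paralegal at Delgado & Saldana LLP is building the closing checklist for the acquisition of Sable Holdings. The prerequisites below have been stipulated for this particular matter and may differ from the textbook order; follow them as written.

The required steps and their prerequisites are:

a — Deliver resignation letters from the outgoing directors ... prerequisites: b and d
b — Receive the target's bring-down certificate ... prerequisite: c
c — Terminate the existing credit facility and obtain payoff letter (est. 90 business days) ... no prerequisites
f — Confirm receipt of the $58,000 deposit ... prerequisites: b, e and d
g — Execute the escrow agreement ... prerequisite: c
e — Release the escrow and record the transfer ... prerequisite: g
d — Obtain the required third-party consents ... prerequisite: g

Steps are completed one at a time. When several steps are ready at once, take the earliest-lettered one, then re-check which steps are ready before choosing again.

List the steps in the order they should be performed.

c → b → g → d → a → e → f

c has no prerequisites → c first.
b and g are both available; b has the earlier label → b.
g needed c, now all done → g.
Ready: d and e. d has the earlier label → d.
Now a and e have their prerequisites met. a has the earlier label, so a next.
e needed g, now all done → e.
That leaves f as the only ready step → f.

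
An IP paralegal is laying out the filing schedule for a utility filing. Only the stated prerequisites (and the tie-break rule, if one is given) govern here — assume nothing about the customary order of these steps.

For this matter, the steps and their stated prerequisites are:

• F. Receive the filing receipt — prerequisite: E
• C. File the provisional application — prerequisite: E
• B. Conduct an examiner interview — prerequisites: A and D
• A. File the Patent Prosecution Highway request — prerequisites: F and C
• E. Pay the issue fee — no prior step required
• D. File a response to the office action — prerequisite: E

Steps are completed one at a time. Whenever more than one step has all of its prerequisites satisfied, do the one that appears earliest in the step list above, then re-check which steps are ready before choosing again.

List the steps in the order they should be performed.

E F C A D B

E has no prerequisites → E first.
Ready: F, C and D. F is listed earlier → F.
Ready: C and D. C is listed earlier → C.
A now also ready, so the ready set is {A, D}; A is listed earlier → A.
D is the only step now ready → D.
Next only B has its prerequisites met → B.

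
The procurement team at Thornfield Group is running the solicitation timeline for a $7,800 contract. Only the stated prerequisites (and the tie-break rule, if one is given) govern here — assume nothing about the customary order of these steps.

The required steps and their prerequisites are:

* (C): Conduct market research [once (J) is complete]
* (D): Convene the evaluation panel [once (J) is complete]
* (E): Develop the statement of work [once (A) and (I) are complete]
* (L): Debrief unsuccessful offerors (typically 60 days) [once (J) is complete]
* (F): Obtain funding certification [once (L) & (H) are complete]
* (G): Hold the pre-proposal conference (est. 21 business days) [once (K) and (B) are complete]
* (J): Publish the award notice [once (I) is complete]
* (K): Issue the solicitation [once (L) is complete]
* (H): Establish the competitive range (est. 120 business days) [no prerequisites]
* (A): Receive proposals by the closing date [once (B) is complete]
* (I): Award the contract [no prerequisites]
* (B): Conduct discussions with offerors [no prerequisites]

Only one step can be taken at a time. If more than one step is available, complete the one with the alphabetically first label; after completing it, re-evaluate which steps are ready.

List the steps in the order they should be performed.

(B) → (A) → (H) → (I) → (E) → (J) → (C) → (D) → (L) → (F) → (K) → (G)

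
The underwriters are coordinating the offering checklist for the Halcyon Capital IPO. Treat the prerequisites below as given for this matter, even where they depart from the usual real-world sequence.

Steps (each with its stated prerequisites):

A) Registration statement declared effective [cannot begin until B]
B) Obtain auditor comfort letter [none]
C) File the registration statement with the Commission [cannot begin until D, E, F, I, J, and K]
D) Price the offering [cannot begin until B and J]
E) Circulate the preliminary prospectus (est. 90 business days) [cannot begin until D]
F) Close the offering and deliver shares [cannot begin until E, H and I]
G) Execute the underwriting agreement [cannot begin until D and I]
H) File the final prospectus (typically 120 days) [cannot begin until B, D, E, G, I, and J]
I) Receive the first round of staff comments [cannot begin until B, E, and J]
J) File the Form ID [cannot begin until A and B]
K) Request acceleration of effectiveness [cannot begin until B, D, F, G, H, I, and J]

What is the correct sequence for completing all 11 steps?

B, A, J, D, E, I, G, H, F, K, C

B has no prerequisites → B first.
That leaves A as the only ready step → A.
Next only J has its prerequisites met → J.
D is the only step now ready → D.
E needed D, now all done → E.
That leaves I as the only ready step → I.
That leaves G as the only ready step → G.
That leaves H as the only ready step → H.
F is the only step now ready → F.
K is the only step now ready → K.
Next only C has its prerequisites met → C.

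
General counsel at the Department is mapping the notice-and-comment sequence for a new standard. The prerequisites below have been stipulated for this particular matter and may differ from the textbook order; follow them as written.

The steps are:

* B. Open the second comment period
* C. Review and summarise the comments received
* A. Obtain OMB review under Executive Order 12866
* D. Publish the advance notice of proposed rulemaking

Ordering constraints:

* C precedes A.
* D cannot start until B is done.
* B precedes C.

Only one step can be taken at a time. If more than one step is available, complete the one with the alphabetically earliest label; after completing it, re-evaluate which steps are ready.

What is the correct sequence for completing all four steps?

B, C, A, D

Only B has no prerequisites, so it is first.
Now C and D have their prerequisites met. C has the earlier label, so C next.
Ready: A and D. A has the earlier label → A.
Next only D has its prerequisites met → D.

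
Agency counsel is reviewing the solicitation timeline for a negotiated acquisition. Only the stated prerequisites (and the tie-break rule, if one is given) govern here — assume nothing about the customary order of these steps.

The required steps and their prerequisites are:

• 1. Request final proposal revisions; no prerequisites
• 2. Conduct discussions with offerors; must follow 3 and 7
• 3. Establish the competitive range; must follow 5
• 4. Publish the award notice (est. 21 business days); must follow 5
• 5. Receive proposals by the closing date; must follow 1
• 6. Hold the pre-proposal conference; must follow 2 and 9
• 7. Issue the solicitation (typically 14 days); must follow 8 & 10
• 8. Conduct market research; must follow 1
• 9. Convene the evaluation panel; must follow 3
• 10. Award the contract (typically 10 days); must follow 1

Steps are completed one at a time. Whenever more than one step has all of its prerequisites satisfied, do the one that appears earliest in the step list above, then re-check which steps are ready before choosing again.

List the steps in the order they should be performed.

1 5 3 4 8 9 10 7 2 6

Only 1 has no prerequisites, so it is first.
Now 5, 8 and 10 have their prerequisites met. 5 is listed earlier, so 5 next.
Ready: 3, 4, 8 and 10. 3 is listed earlier → 3.
9 now also ready, so the ready set is {4, 8, 9, 10}; 4 is listed earlier → 4.
8, 9 and 10 are all available; 8 is listed earlier → 8.
9 and 10 are both available; 9 is listed earlier → 9.
10 needed 1, now all done → 10.
Next only 7 has its prerequisites met → 7.
2 is the only step now ready → 2.
6 needed 2 and 9, now all done → 6.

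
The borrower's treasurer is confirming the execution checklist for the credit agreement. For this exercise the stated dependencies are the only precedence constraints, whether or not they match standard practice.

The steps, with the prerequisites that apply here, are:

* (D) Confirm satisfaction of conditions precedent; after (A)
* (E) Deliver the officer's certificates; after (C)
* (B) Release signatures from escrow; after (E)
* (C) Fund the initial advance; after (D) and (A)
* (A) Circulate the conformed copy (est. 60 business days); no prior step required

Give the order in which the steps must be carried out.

(A) (D) (C) (E) (B)

(A) has no prerequisites → (A) first.
(D) is the only step now ready → (D).
(C) is the only step now ready → (C).
(E) needed (C), now all done → (E).
Next only (B) has its prerequisites met → (B).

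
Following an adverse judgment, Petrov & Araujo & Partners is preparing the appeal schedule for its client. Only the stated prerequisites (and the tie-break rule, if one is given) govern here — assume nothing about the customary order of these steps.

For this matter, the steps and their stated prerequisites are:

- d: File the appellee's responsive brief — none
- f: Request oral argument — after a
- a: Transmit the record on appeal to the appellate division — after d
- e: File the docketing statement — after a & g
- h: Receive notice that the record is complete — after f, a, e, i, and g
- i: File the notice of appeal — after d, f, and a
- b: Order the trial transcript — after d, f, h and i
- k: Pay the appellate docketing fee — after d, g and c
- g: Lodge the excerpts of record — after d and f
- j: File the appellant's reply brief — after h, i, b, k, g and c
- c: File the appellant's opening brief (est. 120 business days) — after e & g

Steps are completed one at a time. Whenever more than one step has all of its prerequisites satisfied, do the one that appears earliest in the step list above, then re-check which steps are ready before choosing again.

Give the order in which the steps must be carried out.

d → a → f → i → g → e → h → b → c → k → j

d is the only step with nothing outstanding, so it goes first.
a is the only step now ready → a.
Next only f has its prerequisites met → f.
Ready: i and g. i is listed earlier → i.
That leaves g as the only ready step → g.
e is the only step now ready → e.
h and c are both available; h is listed earlier → h.
Now b and c have their prerequisites met. b is listed earlier, so b next.
Next only c has its prerequisites met → c.
k needed d, g and c, now all done → k.
j needed h, i, b, k, g and c, now all done → j.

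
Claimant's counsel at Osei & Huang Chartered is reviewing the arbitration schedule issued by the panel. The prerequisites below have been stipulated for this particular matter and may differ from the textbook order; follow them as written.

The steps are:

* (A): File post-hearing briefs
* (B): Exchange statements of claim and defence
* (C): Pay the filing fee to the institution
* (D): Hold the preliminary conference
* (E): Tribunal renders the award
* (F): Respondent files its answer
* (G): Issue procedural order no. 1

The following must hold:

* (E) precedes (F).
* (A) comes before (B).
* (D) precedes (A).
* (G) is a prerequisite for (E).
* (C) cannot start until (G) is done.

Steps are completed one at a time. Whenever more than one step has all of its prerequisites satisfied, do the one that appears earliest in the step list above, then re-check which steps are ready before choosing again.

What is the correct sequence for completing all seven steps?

(D), (A), (B), (G), (C), (E), (F)

Nothing is required for (D) and (G). (D) is listed earlier → (D) first.
Ready: (A) and (G). (A) is listed earlier → (A).
Ready: (B) and (G). (B) is listed earlier → (B).
Next only (G) has its prerequisites met → (G).
(C) and (E) are both available; (C) is listed earlier → (C).
(E) is the only step now ready → (E).
That leaves (F) as the only ready step → (F).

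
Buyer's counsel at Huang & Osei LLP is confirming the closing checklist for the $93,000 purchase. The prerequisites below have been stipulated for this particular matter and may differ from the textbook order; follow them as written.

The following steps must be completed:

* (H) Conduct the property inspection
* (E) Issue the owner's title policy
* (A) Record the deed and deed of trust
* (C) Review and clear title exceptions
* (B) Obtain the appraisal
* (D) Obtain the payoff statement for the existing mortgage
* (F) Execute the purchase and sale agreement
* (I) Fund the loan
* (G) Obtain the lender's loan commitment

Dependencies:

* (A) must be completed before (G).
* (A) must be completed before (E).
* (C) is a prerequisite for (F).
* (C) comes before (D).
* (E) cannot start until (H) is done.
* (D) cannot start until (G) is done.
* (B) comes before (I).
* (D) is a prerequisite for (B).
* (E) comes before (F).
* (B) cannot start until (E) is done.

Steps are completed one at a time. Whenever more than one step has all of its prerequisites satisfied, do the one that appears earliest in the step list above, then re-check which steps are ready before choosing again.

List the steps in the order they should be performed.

(H) → (A) → (E) → (C) → (F) → (G) → (D) → (B) → (I)

(H), (A) and (C) have no prerequisites; (H) is listed earlier, so (H) is first.
Now (A) and (C) have their prerequisites met. (A) is listed earlier, so (A) next.
(E) and (G) now also ready, so the ready set is {(E), (C), (G)}; (E) is listed earlier → (E).
(C) and (G) are both available; (C) is listed earlier → (C).
(F) and (G) are both available; (F) is listed earlier → (F).
(G) needed (A), now all done → (G).
(D) is the only step now ready → (D).
(B) is the only step now ready → (B).
That leaves (I) as the only ready step → (I).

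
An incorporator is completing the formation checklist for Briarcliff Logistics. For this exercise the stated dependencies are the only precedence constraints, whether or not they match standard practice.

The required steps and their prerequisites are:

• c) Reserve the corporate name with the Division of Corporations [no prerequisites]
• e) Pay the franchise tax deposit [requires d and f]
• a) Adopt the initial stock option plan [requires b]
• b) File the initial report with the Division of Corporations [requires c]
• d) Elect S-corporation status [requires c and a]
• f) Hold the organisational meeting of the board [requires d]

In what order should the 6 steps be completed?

Only c has no prerequisites, so it is first.
b is the only step now ready → b.
Next only a has its prerequisites met → a.
d needed c and a, now all done → d.
f needed d, now all done → f.
e is the only step now ready → e.

c, b, a, d, f, e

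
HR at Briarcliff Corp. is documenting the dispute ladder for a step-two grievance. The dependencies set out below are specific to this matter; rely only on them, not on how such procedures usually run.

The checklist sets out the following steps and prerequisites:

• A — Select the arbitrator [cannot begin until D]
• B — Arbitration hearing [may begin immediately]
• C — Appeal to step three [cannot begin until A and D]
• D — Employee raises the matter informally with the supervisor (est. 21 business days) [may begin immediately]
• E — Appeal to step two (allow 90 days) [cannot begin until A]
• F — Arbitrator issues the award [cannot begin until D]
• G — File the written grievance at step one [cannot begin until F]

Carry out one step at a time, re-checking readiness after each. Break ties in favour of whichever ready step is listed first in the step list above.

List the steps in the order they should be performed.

B and D have no prerequisites; B is listed earlier, so B is first.
That leaves D as the only ready step → D.
A and F are both available; A is listed earlier → A.
C, E and F are all available; C is listed earlier → C.
E and F are both available; E is listed earlier → E.
F needed D, now all done → F.
G is the only step now ready → G.

B → D → A → C → E → F → G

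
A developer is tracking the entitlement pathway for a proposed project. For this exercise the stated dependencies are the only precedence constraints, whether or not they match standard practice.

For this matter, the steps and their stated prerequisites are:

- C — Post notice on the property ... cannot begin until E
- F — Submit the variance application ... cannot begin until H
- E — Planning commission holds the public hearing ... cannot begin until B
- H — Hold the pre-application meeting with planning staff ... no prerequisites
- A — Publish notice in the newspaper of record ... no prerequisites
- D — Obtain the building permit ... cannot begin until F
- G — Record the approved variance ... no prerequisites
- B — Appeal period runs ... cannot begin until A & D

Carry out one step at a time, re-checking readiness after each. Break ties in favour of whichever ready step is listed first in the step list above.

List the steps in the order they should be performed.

Nothing is required for H, A and G. H is listed earlier → H first.
Now F, A and G have their prerequisites met. F is listed earlier, so F next.
D now also ready, so the ready set is {A, D, G}; A is listed earlier → A.
Ready: D and G. D is listed earlier → D.
B now also ready, so the ready set is {G, B}; G is listed earlier → G.
B needed A and D, now all done → B.
E needed B, now all done → E.
C needed E, now all done → C.

H → F → A → D → G → B → E → C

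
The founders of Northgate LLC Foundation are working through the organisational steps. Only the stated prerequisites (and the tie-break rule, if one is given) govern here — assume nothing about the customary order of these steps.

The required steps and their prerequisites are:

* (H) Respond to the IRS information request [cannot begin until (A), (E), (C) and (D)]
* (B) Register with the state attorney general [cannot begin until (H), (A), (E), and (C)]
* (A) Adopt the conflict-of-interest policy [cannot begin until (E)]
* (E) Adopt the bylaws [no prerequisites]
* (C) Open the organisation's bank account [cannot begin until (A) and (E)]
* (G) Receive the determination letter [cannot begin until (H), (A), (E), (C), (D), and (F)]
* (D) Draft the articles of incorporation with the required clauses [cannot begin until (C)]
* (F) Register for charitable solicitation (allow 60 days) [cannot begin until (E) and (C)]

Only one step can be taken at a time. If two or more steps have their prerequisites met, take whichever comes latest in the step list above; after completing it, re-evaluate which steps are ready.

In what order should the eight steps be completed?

(E) (A) (C) (F) (D) (H) (G) (B)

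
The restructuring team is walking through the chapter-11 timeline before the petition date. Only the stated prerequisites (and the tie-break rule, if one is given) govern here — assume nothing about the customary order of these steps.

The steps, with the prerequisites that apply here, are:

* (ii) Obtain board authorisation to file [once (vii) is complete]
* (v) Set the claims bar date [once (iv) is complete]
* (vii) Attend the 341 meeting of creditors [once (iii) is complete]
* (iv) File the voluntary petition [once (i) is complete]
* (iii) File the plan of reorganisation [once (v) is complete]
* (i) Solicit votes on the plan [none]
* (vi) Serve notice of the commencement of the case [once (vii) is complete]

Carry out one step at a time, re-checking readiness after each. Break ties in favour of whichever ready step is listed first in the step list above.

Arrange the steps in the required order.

(i) (iv) (v) (iii) (vii) (ii) (vi)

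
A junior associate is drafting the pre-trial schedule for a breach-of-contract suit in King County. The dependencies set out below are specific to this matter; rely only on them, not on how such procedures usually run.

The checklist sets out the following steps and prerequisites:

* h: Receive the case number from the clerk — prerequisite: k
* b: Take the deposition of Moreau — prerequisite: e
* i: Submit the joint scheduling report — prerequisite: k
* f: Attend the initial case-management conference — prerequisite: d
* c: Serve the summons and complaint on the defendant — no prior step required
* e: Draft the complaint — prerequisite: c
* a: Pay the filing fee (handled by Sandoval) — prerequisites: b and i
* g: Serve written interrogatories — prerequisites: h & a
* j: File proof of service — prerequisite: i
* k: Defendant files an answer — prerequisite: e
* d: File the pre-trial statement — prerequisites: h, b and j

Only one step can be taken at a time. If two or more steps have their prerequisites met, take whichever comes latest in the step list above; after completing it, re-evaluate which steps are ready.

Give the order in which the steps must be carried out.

c has no prerequisites → c first.
e is the only step now ready → e.
k and b are both available; k is listed later → k.
i, b and h are all available; i is listed later → i.
Now j, b and h have their prerequisites met. j is listed later, so j next.
Ready: b and h. b is listed later → b.
a now also ready, so the ready set is {a, h}; a is listed later → a.
h needed k, now all done → h.
d and g are both available; d is listed later → d.
f now also ready, so the ready set is {g, f}; g is listed later → g.
Next only f has its prerequisites met → f.

c, e, k, i, j, b, a, h, d, g, f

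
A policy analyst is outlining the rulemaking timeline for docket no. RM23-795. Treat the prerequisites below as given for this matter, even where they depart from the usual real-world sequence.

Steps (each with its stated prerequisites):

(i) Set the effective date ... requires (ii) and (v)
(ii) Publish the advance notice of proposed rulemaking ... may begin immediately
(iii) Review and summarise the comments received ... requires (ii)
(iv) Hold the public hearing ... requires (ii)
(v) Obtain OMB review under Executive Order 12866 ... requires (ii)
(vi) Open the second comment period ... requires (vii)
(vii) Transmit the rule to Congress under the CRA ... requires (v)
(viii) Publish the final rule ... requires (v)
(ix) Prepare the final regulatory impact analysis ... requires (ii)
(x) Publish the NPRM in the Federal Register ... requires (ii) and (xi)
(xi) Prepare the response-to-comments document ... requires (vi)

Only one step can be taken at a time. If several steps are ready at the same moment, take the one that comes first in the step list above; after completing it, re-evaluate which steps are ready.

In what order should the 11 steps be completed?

(ii), (iii), (iv), (v), (i), (vii), (vi), (viii), (ix), (xi), (x)

(ii) is the only step with nothing outstanding, so it goes first.
Now (iii), (iv), (v) and (ix) have their prerequisites met. (iii) is listed earlier, so (iii) next.
(iv), (v) and (ix) are all available; (iv) is listed earlier → (iv).
Now (v) and (ix) have their prerequisites met. (v) is listed earlier, so (v) next.
Now (i), (vii), (viii) and (ix) have their prerequisites met. (i) is listed earlier, so (i) next.
Ready: (vii), (viii) and (ix). (vii) is listed earlier → (vii).
Now (vi), (viii) and (ix) have their prerequisites met. (vi) is listed earlier, so (vi) next.
Ready: (viii), (ix) and (xi). (viii) is listed earlier → (viii).
Now (ix) and (xi) have their prerequisites met. (ix) is listed earlier, so (ix) next.
Next only (xi) has its prerequisites met → (xi).
(x) is the only step now ready → (x).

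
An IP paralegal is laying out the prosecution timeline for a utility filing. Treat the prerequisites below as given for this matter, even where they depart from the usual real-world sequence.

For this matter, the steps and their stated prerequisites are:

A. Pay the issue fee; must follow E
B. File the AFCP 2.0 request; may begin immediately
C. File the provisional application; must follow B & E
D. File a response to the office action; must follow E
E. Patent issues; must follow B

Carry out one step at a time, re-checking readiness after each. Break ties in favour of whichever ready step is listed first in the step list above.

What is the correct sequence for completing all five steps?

B E A C D

B has no prerequisites → B first.
That leaves E as the only ready step → E.
A, C and D are all available; A is listed earlier → A.
Now C and D have their prerequisites met. C is listed earlier, so C next.
D needed E, now all done → D.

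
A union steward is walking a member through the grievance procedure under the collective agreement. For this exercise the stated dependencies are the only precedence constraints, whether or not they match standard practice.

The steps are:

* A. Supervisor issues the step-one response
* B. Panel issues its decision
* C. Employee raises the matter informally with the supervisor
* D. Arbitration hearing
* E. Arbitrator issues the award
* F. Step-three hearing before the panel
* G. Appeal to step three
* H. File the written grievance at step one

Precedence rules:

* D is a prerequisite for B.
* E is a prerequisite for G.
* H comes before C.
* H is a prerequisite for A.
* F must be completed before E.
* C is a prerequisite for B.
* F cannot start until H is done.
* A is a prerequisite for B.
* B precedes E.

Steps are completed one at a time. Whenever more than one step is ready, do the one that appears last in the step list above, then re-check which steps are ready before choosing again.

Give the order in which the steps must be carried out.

H, F, D, C, A, B, E, G

H and D have no prerequisites; H is listed later, so H is first.
F, C and A now also ready, so the ready set is {F, D, C, A}; F is listed later → F.
Now D, C and A have their prerequisites met. D is listed later, so D next.
C and A are both available; C is listed later → C.
A needed H, now all done → A.
That leaves B as the only ready step → B.
E is the only step now ready → E.
G needed E, now all done → G.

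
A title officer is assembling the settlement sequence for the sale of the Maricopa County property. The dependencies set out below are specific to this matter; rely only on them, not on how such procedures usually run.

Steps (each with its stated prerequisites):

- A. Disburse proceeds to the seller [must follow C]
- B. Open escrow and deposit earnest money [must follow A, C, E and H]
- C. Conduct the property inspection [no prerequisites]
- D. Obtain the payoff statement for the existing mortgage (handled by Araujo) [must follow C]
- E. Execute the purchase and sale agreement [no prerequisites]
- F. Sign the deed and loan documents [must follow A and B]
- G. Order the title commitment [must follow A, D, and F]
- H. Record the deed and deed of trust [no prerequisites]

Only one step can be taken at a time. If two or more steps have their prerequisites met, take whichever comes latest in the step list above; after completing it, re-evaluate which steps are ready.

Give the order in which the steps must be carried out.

H, E, C, D, A, B, F, G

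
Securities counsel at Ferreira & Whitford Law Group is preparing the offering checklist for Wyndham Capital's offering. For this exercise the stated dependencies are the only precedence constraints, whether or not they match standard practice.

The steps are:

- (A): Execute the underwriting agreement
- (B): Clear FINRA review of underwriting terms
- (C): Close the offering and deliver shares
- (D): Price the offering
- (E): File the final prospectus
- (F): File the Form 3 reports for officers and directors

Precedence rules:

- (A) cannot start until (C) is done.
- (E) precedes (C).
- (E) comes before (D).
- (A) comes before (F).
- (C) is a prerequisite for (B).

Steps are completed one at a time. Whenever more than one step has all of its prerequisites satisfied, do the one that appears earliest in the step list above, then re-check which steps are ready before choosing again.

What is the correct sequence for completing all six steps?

(E) has no prerequisites → (E) first.
Now (C) and (D) have their prerequisites met. (C) is listed earlier, so (C) next.
Now (A), (B) and (D) have their prerequisites met. (A) is listed earlier, so (A) next.
(F) now also ready, so the ready set is {(B), (D), (F)}; (B) is listed earlier → (B).
(D) and (F) are both available; (D) is listed earlier → (D).
(F) is the only step now ready → (F).

(E) (C) (A) (B) (D) (F)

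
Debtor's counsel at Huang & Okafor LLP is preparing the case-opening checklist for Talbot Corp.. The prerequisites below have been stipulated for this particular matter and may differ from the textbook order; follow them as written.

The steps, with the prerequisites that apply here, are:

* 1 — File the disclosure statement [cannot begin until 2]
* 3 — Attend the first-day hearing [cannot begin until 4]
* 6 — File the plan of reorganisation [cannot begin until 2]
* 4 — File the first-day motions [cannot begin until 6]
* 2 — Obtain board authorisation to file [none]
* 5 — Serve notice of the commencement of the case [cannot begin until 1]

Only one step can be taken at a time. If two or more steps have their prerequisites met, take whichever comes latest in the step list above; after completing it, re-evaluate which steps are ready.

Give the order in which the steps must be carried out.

2 → 6 → 4 → 3 → 1 → 5

Only 2 has no prerequisites, so it is first.
Ready: 6 and 1. 6 is listed later → 6.
4 now also ready, so the ready set is {4, 1}; 4 is listed later → 4.
Ready: 3 and 1. 3 is listed later → 3.
1 is the only step now ready → 1.
5 is the only step now ready → 5.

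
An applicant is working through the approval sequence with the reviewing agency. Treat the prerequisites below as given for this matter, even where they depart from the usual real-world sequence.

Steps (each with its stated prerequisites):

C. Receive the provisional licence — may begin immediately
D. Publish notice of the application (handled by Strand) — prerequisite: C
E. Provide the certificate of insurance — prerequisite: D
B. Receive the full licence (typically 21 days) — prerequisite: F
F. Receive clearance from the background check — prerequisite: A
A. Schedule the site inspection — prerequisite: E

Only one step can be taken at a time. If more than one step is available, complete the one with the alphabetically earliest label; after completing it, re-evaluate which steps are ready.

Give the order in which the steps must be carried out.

Only C has no prerequisites, so it is first.
That leaves D as the only ready step → D.
E is the only step now ready → E.
A is the only step now ready → A.
F needed A, now all done → F.
Next only B has its prerequisites met → B.

C, D, E, A, F, B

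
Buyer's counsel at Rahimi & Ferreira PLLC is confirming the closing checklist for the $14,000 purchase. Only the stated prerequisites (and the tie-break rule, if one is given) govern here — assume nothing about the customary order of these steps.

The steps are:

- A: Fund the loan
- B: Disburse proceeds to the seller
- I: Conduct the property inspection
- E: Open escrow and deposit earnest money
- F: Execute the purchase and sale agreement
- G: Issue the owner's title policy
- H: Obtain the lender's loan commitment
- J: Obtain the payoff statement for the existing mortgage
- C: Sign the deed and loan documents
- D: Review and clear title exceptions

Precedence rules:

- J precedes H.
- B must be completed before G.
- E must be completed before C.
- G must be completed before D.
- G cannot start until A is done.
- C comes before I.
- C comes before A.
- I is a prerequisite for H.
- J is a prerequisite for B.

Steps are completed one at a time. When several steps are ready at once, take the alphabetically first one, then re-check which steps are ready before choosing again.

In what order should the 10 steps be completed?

E C A F I J B G D H

Nothing is required for E, F and J. E has the earlier label → E first.
C now also ready, so the ready set is {C, F, J}; C has the earlier label → C.
A, F, I and J are all available; A has the earlier label → A.
F, I and J are all available; F has the earlier label → F.
Now I and J have their prerequisites met. I has the earlier label, so I next.
J is the only step now ready → J.
Ready: B and H. B has the earlier label → B.
G now also ready, so the ready set is {G, H}; G has the earlier label → G.
D and H are both available; D has the earlier label → D.
H needed I and J, now all done → H.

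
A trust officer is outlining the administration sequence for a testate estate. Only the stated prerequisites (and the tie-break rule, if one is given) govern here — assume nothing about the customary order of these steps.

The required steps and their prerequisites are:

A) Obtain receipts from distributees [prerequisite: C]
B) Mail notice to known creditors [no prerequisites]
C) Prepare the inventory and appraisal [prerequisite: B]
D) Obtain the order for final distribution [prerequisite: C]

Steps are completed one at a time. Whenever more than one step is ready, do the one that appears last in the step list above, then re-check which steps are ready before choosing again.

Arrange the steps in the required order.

B, C, D, A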